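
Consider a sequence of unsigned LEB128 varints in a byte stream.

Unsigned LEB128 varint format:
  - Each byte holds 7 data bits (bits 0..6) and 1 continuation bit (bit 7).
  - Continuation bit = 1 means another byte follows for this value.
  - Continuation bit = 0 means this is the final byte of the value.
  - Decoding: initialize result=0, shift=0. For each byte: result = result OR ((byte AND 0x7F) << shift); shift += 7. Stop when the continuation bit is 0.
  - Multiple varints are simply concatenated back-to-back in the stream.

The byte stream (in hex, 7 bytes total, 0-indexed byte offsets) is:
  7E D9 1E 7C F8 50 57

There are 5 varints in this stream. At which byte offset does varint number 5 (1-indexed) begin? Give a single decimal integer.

  byte[0]=0x7E cont=0 payload=0x7E=126: acc |= 126<<0 -> acc=126 shift=7 [end]
Varint 1: bytes[0:1] = 7E -> value 126 (1 byte(s))
  byte[1]=0xD9 cont=1 payload=0x59=89: acc |= 89<<0 -> acc=89 shift=7
  byte[2]=0x1E cont=0 payload=0x1E=30: acc |= 30<<7 -> acc=3929 shift=14 [end]
Varint 2: bytes[1:3] = D9 1E -> value 3929 (2 byte(s))
  byte[3]=0x7C cont=0 payload=0x7C=124: acc |= 124<<0 -> acc=124 shift=7 [end]
Varint 3: bytes[3:4] = 7C -> value 124 (1 byte(s))
  byte[4]=0xF8 cont=1 payload=0x78=120: acc |= 120<<0 -> acc=120 shift=7
  byte[5]=0x50 cont=0 payload=0x50=80: acc |= 80<<7 -> acc=10360 shift=14 [end]
Varint 4: bytes[4:6] = F8 50 -> value 10360 (2 byte(s))
  byte[6]=0x57 cont=0 payload=0x57=87: acc |= 87<<0 -> acc=87 shift=7 [end]
Varint 5: bytes[6:7] = 57 -> value 87 (1 byte(s))

Answer: 6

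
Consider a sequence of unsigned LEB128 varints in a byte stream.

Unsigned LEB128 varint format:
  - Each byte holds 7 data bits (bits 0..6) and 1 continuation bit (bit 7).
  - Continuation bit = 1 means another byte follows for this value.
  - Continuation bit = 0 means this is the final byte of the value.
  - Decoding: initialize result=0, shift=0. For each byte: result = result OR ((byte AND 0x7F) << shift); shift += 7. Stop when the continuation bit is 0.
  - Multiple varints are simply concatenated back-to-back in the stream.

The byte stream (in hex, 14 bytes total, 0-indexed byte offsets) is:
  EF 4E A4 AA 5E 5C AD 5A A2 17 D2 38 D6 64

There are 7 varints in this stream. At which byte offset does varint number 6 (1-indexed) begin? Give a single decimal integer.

  byte[0]=0xEF cont=1 payload=0x6F=111: acc |= 111<<0 -> acc=111 shift=7
  byte[1]=0x4E cont=0 payload=0x4E=78: acc |= 78<<7 -> acc=10095 shift=14 [end]
Varint 1: bytes[0:2] = EF 4E -> value 10095 (2 byte(s))
  byte[2]=0xA4 cont=1 payload=0x24=36: acc |= 36<<0 -> acc=36 shift=7
  byte[3]=0xAA cont=1 payload=0x2A=42: acc |= 42<<7 -> acc=5412 shift=14
  byte[4]=0x5E cont=0 payload=0x5E=94: acc |= 94<<14 -> acc=1545508 shift=21 [end]
Varint 2: bytes[2:5] = A4 AA 5E -> value 1545508 (3 byte(s))
  byte[5]=0x5C cont=0 payload=0x5C=92: acc |= 92<<0 -> acc=92 shift=7 [end]
Varint 3: bytes[5:6] = 5C -> value 92 (1 byte(s))
  byte[6]=0xAD cont=1 payload=0x2D=45: acc |= 45<<0 -> acc=45 shift=7
  byte[7]=0x5A cont=0 payload=0x5A=90: acc |= 90<<7 -> acc=11565 shift=14 [end]
Varint 4: bytes[6:8] = AD 5A -> value 11565 (2 byte(s))
  byte[8]=0xA2 cont=1 payload=0x22=34: acc |= 34<<0 -> acc=34 shift=7
  byte[9]=0x17 cont=0 payload=0x17=23: acc |= 23<<7 -> acc=2978 shift=14 [end]
Varint 5: bytes[8:10] = A2 17 -> value 2978 (2 byte(s))
  byte[10]=0xD2 cont=1 payload=0x52=82: acc |= 82<<0 -> acc=82 shift=7
  byte[11]=0x38 cont=0 payload=0x38=56: acc |= 56<<7 -> acc=7250 shift=14 [end]
Varint 6: bytes[10:12] = D2 38 -> value 7250 (2 byte(s))
  byte[12]=0xD6 cont=1 payload=0x56=86: acc |= 86<<0 -> acc=86 shift=7
  byte[13]=0x64 cont=0 payload=0x64=100: acc |= 100<<7 -> acc=12886 shift=14 [end]
Varint 7: bytes[12:14] = D6 64 -> value 12886 (2 byte(s))

Answer: 10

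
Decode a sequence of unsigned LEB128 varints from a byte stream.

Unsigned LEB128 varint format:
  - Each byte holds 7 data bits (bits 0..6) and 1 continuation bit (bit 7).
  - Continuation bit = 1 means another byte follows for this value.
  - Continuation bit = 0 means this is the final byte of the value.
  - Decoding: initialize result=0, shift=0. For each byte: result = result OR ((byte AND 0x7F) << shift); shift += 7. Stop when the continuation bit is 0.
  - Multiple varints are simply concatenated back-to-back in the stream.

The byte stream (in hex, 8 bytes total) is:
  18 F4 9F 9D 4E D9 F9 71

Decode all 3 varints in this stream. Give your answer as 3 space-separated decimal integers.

  byte[0]=0x18 cont=0 payload=0x18=24: acc |= 24<<0 -> acc=24 shift=7 [end]
Varint 1: bytes[0:1] = 18 -> value 24 (1 byte(s))
  byte[1]=0xF4 cont=1 payload=0x74=116: acc |= 116<<0 -> acc=116 shift=7
  byte[2]=0x9F cont=1 payload=0x1F=31: acc |= 31<<7 -> acc=4084 shift=14
  byte[3]=0x9D cont=1 payload=0x1D=29: acc |= 29<<14 -> acc=479220 shift=21
  byte[4]=0x4E cont=0 payload=0x4E=78: acc |= 78<<21 -> acc=164057076 shift=28 [end]
Varint 2: bytes[1:5] = F4 9F 9D 4E -> value 164057076 (4 byte(s))
  byte[5]=0xD9 cont=1 payload=0x59=89: acc |= 89<<0 -> acc=89 shift=7
  byte[6]=0xF9 cont=1 payload=0x79=121: acc |= 121<<7 -> acc=15577 shift=14
  byte[7]=0x71 cont=0 payload=0x71=113: acc |= 113<<14 -> acc=1866969 shift=21 [end]
Varint 3: bytes[5:8] = D9 F9 71 -> value 1866969 (3 byte(s))

Answer: 24 164057076 1866969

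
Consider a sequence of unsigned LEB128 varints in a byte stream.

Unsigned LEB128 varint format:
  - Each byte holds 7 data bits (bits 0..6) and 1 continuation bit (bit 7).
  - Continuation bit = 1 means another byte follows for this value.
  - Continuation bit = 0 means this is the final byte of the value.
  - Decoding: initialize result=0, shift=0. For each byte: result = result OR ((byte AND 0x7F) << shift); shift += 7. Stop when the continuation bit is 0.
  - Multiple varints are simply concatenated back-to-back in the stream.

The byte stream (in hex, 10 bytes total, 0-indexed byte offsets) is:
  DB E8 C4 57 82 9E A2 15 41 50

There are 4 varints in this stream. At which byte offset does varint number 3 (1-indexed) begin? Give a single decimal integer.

  byte[0]=0xDB cont=1 payload=0x5B=91: acc |= 91<<0 -> acc=91 shift=7
  byte[1]=0xE8 cont=1 payload=0x68=104: acc |= 104<<7 -> acc=13403 shift=14
  byte[2]=0xC4 cont=1 payload=0x44=68: acc |= 68<<14 -> acc=1127515 shift=21
  byte[3]=0x57 cont=0 payload=0x57=87: acc |= 87<<21 -> acc=183579739 shift=28 [end]
Varint 1: bytes[0:4] = DB E8 C4 57 -> value 183579739 (4 byte(s))
  byte[4]=0x82 cont=1 payload=0x02=2: acc |= 2<<0 -> acc=2 shift=7
  byte[5]=0x9E cont=1 payload=0x1E=30: acc |= 30<<7 -> acc=3842 shift=14
  byte[6]=0xA2 cont=1 payload=0x22=34: acc |= 34<<14 -> acc=560898 shift=21
  byte[7]=0x15 cont=0 payload=0x15=21: acc |= 21<<21 -> acc=44601090 shift=28 [end]
Varint 2: bytes[4:8] = 82 9E A2 15 -> value 44601090 (4 byte(s))
  byte[8]=0x41 cont=0 payload=0x41=65: acc |= 65<<0 -> acc=65 shift=7 [end]
Varint 3: bytes[8:9] = 41 -> value 65 (1 byte(s))
  byte[9]=0x50 cont=0 payload=0x50=80: acc |= 80<<0 -> acc=80 shift=7 [end]
Varint 4: bytes[9:10] = 50 -> value 80 (1 byte(s))

Answer: 8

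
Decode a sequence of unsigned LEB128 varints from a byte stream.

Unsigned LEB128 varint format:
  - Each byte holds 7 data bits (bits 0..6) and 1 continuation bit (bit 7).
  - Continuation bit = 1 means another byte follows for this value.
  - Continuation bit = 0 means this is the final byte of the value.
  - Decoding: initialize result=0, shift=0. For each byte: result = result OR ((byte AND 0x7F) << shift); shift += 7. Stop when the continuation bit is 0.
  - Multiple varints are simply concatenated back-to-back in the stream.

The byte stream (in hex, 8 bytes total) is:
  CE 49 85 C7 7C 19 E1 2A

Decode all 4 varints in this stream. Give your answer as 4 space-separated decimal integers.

  byte[0]=0xCE cont=1 payload=0x4E=78: acc |= 78<<0 -> acc=78 shift=7
  byte[1]=0x49 cont=0 payload=0x49=73: acc |= 73<<7 -> acc=9422 shift=14 [end]
Varint 1: bytes[0:2] = CE 49 -> value 9422 (2 byte(s))
  byte[2]=0x85 cont=1 payload=0x05=5: acc |= 5<<0 -> acc=5 shift=7
  byte[3]=0xC7 cont=1 payload=0x47=71: acc |= 71<<7 -> acc=9093 shift=14
  byte[4]=0x7C cont=0 payload=0x7C=124: acc |= 124<<14 -> acc=2040709 shift=21 [end]
Varint 2: bytes[2:5] = 85 C7 7C -> value 2040709 (3 byte(s))
  byte[5]=0x19 cont=0 payload=0x19=25: acc |= 25<<0 -> acc=25 shift=7 [end]
Varint 3: bytes[5:6] = 19 -> value 25 (1 byte(s))
  byte[6]=0xE1 cont=1 payload=0x61=97: acc |= 97<<0 -> acc=97 shift=7
  byte[7]=0x2A cont=0 payload=0x2A=42: acc |= 42<<7 -> acc=5473 shift=14 [end]
Varint 4: bytes[6:8] = E1 2A -> value 5473 (2 byte(s))

Answer: 9422 2040709 25 5473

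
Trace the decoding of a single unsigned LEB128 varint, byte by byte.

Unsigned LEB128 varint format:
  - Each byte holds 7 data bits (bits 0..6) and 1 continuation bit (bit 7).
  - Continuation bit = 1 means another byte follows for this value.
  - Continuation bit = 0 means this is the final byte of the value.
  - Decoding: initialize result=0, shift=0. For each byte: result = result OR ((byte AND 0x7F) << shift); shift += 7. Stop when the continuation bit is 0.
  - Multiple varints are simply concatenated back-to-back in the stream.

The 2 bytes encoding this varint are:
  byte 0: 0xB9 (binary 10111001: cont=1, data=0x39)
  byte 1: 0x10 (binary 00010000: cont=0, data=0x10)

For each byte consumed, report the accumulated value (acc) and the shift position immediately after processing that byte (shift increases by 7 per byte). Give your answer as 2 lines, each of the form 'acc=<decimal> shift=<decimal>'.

Answer: acc=57 shift=7
acc=2105 shift=14

Derivation:
byte 0=0xB9: payload=0x39=57, contrib = 57<<0 = 57; acc -> 57, shift -> 7
byte 1=0x10: payload=0x10=16, contrib = 16<<7 = 2048; acc -> 2105, shift -> 14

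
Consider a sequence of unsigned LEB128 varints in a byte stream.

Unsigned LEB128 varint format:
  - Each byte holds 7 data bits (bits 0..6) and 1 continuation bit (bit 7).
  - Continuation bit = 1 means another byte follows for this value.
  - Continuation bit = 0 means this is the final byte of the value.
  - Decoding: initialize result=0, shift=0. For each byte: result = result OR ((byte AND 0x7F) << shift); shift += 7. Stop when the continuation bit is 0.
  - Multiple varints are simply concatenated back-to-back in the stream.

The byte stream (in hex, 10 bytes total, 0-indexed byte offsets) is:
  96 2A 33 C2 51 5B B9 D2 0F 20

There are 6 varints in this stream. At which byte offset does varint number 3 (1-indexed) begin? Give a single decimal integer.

Answer: 3

Derivation:
  byte[0]=0x96 cont=1 payload=0x16=22: acc |= 22<<0 -> acc=22 shift=7
  byte[1]=0x2A cont=0 payload=0x2A=42: acc |= 42<<7 -> acc=5398 shift=14 [end]
Varint 1: bytes[0:2] = 96 2A -> value 5398 (2 byte(s))
  byte[2]=0x33 cont=0 payload=0x33=51: acc |= 51<<0 -> acc=51 shift=7 [end]
Varint 2: bytes[2:3] = 33 -> value 51 (1 byte(s))
  byte[3]=0xC2 cont=1 payload=0x42=66: acc |= 66<<0 -> acc=66 shift=7
  byte[4]=0x51 cont=0 payload=0x51=81: acc |= 81<<7 -> acc=10434 shift=14 [end]
Varint 3: bytes[3:5] = C2 51 -> value 10434 (2 byte(s))
  byte[5]=0x5B cont=0 payload=0x5B=91: acc |= 91<<0 -> acc=91 shift=7 [end]
Varint 4: bytes[5:6] = 5B -> value 91 (1 byte(s))
  byte[6]=0xB9 cont=1 payload=0x39=57: acc |= 57<<0 -> acc=57 shift=7
  byte[7]=0xD2 cont=1 payload=0x52=82: acc |= 82<<7 -> acc=10553 shift=14
  byte[8]=0x0F cont=0 payload=0x0F=15: acc |= 15<<14 -> acc=256313 shift=21 [end]
Varint 5: bytes[6:9] = B9 D2 0F -> value 256313 (3 byte(s))
  byte[9]=0x20 cont=0 payload=0x20=32: acc |= 32<<0 -> acc=32 shift=7 [end]
Varint 6: bytes[9:10] = 20 -> value 32 (1 byte(s))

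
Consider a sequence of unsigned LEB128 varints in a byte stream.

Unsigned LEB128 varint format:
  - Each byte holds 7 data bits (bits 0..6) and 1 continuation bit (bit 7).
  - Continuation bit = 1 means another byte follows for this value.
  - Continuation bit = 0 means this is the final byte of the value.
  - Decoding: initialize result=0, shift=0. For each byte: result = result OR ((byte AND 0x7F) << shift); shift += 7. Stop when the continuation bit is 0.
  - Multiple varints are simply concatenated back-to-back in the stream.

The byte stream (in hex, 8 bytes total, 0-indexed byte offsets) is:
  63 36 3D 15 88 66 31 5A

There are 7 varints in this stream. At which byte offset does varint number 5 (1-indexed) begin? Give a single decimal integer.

  byte[0]=0x63 cont=0 payload=0x63=99: acc |= 99<<0 -> acc=99 shift=7 [end]
Varint 1: bytes[0:1] = 63 -> value 99 (1 byte(s))
  byte[1]=0x36 cont=0 payload=0x36=54: acc |= 54<<0 -> acc=54 shift=7 [end]
Varint 2: bytes[1:2] = 36 -> value 54 (1 byte(s))
  byte[2]=0x3D cont=0 payload=0x3D=61: acc |= 61<<0 -> acc=61 shift=7 [end]
Varint 3: bytes[2:3] = 3D -> value 61 (1 byte(s))
  byte[3]=0x15 cont=0 payload=0x15=21: acc |= 21<<0 -> acc=21 shift=7 [end]
Varint 4: bytes[3:4] = 15 -> value 21 (1 byte(s))
  byte[4]=0x88 cont=1 payload=0x08=8: acc |= 8<<0 -> acc=8 shift=7
  byte[5]=0x66 cont=0 payload=0x66=102: acc |= 102<<7 -> acc=13064 shift=14 [end]
Varint 5: bytes[4:6] = 88 66 -> value 13064 (2 byte(s))
  byte[6]=0x31 cont=0 payload=0x31=49: acc |= 49<<0 -> acc=49 shift=7 [end]
Varint 6: bytes[6:7] = 31 -> value 49 (1 byte(s))
  byte[7]=0x5A cont=0 payload=0x5A=90: acc |= 90<<0 -> acc=90 shift=7 [end]
Varint 7: bytes[7:8] = 5A -> value 90 (1 byte(s))

Answer: 4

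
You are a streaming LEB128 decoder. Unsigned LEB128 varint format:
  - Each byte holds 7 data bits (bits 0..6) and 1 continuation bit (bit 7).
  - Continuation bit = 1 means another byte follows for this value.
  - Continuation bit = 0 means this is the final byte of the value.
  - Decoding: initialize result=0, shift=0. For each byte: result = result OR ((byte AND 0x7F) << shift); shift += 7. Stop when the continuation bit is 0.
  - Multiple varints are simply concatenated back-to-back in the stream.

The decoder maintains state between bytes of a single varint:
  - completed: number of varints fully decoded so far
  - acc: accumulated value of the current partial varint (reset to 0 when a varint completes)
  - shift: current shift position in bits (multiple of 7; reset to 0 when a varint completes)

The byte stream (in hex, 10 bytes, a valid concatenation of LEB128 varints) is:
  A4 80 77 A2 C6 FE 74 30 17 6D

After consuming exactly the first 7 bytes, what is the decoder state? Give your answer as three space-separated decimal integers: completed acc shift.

Answer: 2 0 0

Derivation:
byte[0]=0xA4 cont=1 payload=0x24: acc |= 36<<0 -> completed=0 acc=36 shift=7
byte[1]=0x80 cont=1 payload=0x00: acc |= 0<<7 -> completed=0 acc=36 shift=14
byte[2]=0x77 cont=0 payload=0x77: varint #1 complete (value=1949732); reset -> completed=1 acc=0 shift=0
byte[3]=0xA2 cont=1 payload=0x22: acc |= 34<<0 -> completed=1 acc=34 shift=7
byte[4]=0xC6 cont=1 payload=0x46: acc |= 70<<7 -> completed=1 acc=8994 shift=14
byte[5]=0xFE cont=1 payload=0x7E: acc |= 126<<14 -> completed=1 acc=2073378 shift=21
byte[6]=0x74 cont=0 payload=0x74: varint #2 complete (value=245343010); reset -> completed=2 acc=0 shift=0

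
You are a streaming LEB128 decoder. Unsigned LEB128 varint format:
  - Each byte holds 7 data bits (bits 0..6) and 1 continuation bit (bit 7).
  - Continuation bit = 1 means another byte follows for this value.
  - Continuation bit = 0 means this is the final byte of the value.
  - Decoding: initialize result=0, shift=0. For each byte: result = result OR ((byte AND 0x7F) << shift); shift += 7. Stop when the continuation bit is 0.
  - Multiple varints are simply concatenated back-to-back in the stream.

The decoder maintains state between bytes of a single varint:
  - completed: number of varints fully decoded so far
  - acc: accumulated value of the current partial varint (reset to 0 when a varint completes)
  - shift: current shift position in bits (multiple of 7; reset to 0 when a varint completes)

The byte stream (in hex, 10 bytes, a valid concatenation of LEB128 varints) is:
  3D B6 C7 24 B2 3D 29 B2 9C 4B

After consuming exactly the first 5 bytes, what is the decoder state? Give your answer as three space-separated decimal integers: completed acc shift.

Answer: 2 50 7

Derivation:
byte[0]=0x3D cont=0 payload=0x3D: varint #1 complete (value=61); reset -> completed=1 acc=0 shift=0
byte[1]=0xB6 cont=1 payload=0x36: acc |= 54<<0 -> completed=1 acc=54 shift=7
byte[2]=0xC7 cont=1 payload=0x47: acc |= 71<<7 -> completed=1 acc=9142 shift=14
byte[3]=0x24 cont=0 payload=0x24: varint #2 complete (value=598966); reset -> completed=2 acc=0 shift=0
byte[4]=0xB2 cont=1 payload=0x32: acc |= 50<<0 -> completed=2 acc=50 shift=7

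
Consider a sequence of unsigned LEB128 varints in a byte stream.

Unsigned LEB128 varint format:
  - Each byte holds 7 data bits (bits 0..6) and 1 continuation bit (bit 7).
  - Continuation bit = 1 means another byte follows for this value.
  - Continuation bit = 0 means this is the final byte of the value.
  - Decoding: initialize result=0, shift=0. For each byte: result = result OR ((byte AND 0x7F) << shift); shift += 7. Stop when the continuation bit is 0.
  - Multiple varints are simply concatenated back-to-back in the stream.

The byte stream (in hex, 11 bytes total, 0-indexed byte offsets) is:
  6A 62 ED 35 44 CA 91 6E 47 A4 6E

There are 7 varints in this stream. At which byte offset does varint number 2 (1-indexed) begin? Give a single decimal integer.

  byte[0]=0x6A cont=0 payload=0x6A=106: acc |= 106<<0 -> acc=106 shift=7 [end]
Varint 1: bytes[0:1] = 6A -> value 106 (1 byte(s))
  byte[1]=0x62 cont=0 payload=0x62=98: acc |= 98<<0 -> acc=98 shift=7 [end]
Varint 2: bytes[1:2] = 62 -> value 98 (1 byte(s))
  byte[2]=0xED cont=1 payload=0x6D=109: acc |= 109<<0 -> acc=109 shift=7
  byte[3]=0x35 cont=0 payload=0x35=53: acc |= 53<<7 -> acc=6893 shift=14 [end]
Varint 3: bytes[2:4] = ED 35 -> value 6893 (2 byte(s))
  byte[4]=0x44 cont=0 payload=0x44=68: acc |= 68<<0 -> acc=68 shift=7 [end]
Varint 4: bytes[4:5] = 44 -> value 68 (1 byte(s))
  byte[5]=0xCA cont=1 payload=0x4A=74: acc |= 74<<0 -> acc=74 shift=7
  byte[6]=0x91 cont=1 payload=0x11=17: acc |= 17<<7 -> acc=2250 shift=14
  byte[7]=0x6E cont=0 payload=0x6E=110: acc |= 110<<14 -> acc=1804490 shift=21 [end]
Varint 5: bytes[5:8] = CA 91 6E -> value 1804490 (3 byte(s))
  byte[8]=0x47 cont=0 payload=0x47=71: acc |= 71<<0 -> acc=71 shift=7 [end]
Varint 6: bytes[8:9] = 47 -> value 71 (1 byte(s))
  byte[9]=0xA4 cont=1 payload=0x24=36: acc |= 36<<0 -> acc=36 shift=7
  byte[10]=0x6E cont=0 payload=0x6E=110: acc |= 110<<7 -> acc=14116 shift=14 [end]
Varint 7: bytes[9:11] = A4 6E -> value 14116 (2 byte(s))

Answer: 1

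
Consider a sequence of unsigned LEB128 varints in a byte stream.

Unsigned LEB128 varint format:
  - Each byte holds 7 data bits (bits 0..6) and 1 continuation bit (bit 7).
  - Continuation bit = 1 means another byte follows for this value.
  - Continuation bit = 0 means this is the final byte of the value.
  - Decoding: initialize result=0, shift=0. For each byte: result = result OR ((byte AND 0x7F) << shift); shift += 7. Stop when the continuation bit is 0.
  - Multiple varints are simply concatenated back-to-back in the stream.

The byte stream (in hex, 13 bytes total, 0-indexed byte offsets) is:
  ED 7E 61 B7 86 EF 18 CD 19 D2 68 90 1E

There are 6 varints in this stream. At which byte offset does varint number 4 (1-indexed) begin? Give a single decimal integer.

Answer: 7

Derivation:
  byte[0]=0xED cont=1 payload=0x6D=109: acc |= 109<<0 -> acc=109 shift=7
  byte[1]=0x7E cont=0 payload=0x7E=126: acc |= 126<<7 -> acc=16237 shift=14 [end]
Varint 1: bytes[0:2] = ED 7E -> value 16237 (2 byte(s))
  byte[2]=0x61 cont=0 payload=0x61=97: acc |= 97<<0 -> acc=97 shift=7 [end]
Varint 2: bytes[2:3] = 61 -> value 97 (1 byte(s))
  byte[3]=0xB7 cont=1 payload=0x37=55: acc |= 55<<0 -> acc=55 shift=7
  byte[4]=0x86 cont=1 payload=0x06=6: acc |= 6<<7 -> acc=823 shift=14
  byte[5]=0xEF cont=1 payload=0x6F=111: acc |= 111<<14 -> acc=1819447 shift=21
  byte[6]=0x18 cont=0 payload=0x18=24: acc |= 24<<21 -> acc=52151095 shift=28 [end]
Varint 3: bytes[3:7] = B7 86 EF 18 -> value 52151095 (4 byte(s))
  byte[7]=0xCD cont=1 payload=0x4D=77: acc |= 77<<0 -> acc=77 shift=7
  byte[8]=0x19 cont=0 payload=0x19=25: acc |= 25<<7 -> acc=3277 shift=14 [end]
Varint 4: bytes[7:9] = CD 19 -> value 3277 (2 byte(s))
  byte[9]=0xD2 cont=1 payload=0x52=82: acc |= 82<<0 -> acc=82 shift=7
  byte[10]=0x68 cont=0 payload=0x68=104: acc |= 104<<7 -> acc=13394 shift=14 [end]
Varint 5: bytes[9:11] = D2 68 -> value 13394 (2 byte(s))
  byte[11]=0x90 cont=1 payload=0x10=16: acc |= 16<<0 -> acc=16 shift=7
  byte[12]=0x1E cont=0 payload=0x1E=30: acc |= 30<<7 -> acc=3856 shift=14 [end]
Varint 6: bytes[11:13] = 90 1E -> value 3856 (2 byte(s))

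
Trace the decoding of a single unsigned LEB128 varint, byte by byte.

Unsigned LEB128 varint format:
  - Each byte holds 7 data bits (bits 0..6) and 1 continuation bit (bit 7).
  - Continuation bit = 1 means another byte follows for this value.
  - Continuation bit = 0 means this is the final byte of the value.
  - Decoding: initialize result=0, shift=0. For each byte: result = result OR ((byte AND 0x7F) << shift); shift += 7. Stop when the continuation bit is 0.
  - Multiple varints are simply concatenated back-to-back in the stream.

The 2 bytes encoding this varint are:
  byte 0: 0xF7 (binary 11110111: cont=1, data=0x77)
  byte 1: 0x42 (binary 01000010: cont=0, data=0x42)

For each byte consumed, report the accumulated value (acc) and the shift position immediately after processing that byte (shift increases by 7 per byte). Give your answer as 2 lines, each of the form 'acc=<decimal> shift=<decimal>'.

byte 0=0xF7: payload=0x77=119, contrib = 119<<0 = 119; acc -> 119, shift -> 7
byte 1=0x42: payload=0x42=66, contrib = 66<<7 = 8448; acc -> 8567, shift -> 14

Answer: acc=119 shift=7
acc=8567 shift=14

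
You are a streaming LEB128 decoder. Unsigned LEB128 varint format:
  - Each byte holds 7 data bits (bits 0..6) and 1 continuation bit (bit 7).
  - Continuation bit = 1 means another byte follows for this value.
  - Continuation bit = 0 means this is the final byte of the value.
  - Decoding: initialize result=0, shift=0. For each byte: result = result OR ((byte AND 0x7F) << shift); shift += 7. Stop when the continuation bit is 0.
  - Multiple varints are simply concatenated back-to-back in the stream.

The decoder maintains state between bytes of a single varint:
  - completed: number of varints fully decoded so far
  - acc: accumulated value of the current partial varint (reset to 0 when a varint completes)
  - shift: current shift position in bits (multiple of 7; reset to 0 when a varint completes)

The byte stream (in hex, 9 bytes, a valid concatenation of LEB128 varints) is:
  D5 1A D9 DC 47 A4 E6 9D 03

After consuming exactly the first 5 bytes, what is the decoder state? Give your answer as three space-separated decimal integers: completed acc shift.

byte[0]=0xD5 cont=1 payload=0x55: acc |= 85<<0 -> completed=0 acc=85 shift=7
byte[1]=0x1A cont=0 payload=0x1A: varint #1 complete (value=3413); reset -> completed=1 acc=0 shift=0
byte[2]=0xD9 cont=1 payload=0x59: acc |= 89<<0 -> completed=1 acc=89 shift=7
byte[3]=0xDC cont=1 payload=0x5C: acc |= 92<<7 -> completed=1 acc=11865 shift=14
byte[4]=0x47 cont=0 payload=0x47: varint #2 complete (value=1175129); reset -> completed=2 acc=0 shift=0

Answer: 2 0 0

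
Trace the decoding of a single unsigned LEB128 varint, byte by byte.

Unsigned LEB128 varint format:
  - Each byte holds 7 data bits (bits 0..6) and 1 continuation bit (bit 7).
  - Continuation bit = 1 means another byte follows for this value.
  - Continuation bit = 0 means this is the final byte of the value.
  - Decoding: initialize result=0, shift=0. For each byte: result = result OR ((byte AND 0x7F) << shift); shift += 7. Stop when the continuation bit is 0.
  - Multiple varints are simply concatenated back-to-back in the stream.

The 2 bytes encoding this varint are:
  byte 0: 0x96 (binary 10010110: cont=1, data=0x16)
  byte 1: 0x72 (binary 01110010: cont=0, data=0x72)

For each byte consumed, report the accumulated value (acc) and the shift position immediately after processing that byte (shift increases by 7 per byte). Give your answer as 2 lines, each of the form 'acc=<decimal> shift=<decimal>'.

Answer: acc=22 shift=7
acc=14614 shift=14

Derivation:
byte 0=0x96: payload=0x16=22, contrib = 22<<0 = 22; acc -> 22, shift -> 7
byte 1=0x72: payload=0x72=114, contrib = 114<<7 = 14592; acc -> 14614, shift -> 14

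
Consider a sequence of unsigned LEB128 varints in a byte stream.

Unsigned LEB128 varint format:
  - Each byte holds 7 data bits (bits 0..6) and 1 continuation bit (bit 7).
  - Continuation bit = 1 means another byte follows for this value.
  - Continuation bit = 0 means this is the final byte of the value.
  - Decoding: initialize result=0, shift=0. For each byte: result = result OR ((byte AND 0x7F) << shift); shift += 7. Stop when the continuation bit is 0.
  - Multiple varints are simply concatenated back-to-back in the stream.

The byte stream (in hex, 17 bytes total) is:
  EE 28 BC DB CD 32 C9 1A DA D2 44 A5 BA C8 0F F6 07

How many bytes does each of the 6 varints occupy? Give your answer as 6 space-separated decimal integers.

  byte[0]=0xEE cont=1 payload=0x6E=110: acc |= 110<<0 -> acc=110 shift=7
  byte[1]=0x28 cont=0 payload=0x28=40: acc |= 40<<7 -> acc=5230 shift=14 [end]
Varint 1: bytes[0:2] = EE 28 -> value 5230 (2 byte(s))
  byte[2]=0xBC cont=1 payload=0x3C=60: acc |= 60<<0 -> acc=60 shift=7
  byte[3]=0xDB cont=1 payload=0x5B=91: acc |= 91<<7 -> acc=11708 shift=14
  byte[4]=0xCD cont=1 payload=0x4D=77: acc |= 77<<14 -> acc=1273276 shift=21
  byte[5]=0x32 cont=0 payload=0x32=50: acc |= 50<<21 -> acc=106130876 shift=28 [end]
Varint 2: bytes[2:6] = BC DB CD 32 -> value 106130876 (4 byte(s))
  byte[6]=0xC9 cont=1 payload=0x49=73: acc |= 73<<0 -> acc=73 shift=7
  byte[7]=0x1A cont=0 payload=0x1A=26: acc |= 26<<7 -> acc=3401 shift=14 [end]
Varint 3: bytes[6:8] = C9 1A -> value 3401 (2 byte(s))
  byte[8]=0xDA cont=1 payload=0x5A=90: acc |= 90<<0 -> acc=90 shift=7
  byte[9]=0xD2 cont=1 payload=0x52=82: acc |= 82<<7 -> acc=10586 shift=14
  byte[10]=0x44 cont=0 payload=0x44=68: acc |= 68<<14 -> acc=1124698 shift=21 [end]
Varint 4: bytes[8:11] = DA D2 44 -> value 1124698 (3 byte(s))
  byte[11]=0xA5 cont=1 payload=0x25=37: acc |= 37<<0 -> acc=37 shift=7
  byte[12]=0xBA cont=1 payload=0x3A=58: acc |= 58<<7 -> acc=7461 shift=14
  byte[13]=0xC8 cont=1 payload=0x48=72: acc |= 72<<14 -> acc=1187109 shift=21
  byte[14]=0x0F cont=0 payload=0x0F=15: acc |= 15<<21 -> acc=32644389 shift=28 [end]
Varint 5: bytes[11:15] = A5 BA C8 0F -> value 32644389 (4 byte(s))
  byte[15]=0xF6 cont=1 payload=0x76=118: acc |= 118<<0 -> acc=118 shift=7
  byte[16]=0x07 cont=0 payload=0x07=7: acc |= 7<<7 -> acc=1014 shift=14 [end]
Varint 6: bytes[15:17] = F6 07 -> value 1014 (2 byte(s))

Answer: 2 4 2 3 4 2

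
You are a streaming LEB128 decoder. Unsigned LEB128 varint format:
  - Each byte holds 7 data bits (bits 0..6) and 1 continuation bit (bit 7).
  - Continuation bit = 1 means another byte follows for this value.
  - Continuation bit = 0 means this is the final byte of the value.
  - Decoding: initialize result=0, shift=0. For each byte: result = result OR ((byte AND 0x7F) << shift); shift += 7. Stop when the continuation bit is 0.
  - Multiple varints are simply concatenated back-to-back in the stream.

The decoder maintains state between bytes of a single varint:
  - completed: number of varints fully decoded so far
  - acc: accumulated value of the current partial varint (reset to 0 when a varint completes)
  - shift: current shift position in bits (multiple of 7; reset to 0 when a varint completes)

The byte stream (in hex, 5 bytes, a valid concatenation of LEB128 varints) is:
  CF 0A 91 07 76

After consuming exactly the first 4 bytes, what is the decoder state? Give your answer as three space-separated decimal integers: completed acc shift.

byte[0]=0xCF cont=1 payload=0x4F: acc |= 79<<0 -> completed=0 acc=79 shift=7
byte[1]=0x0A cont=0 payload=0x0A: varint #1 complete (value=1359); reset -> completed=1 acc=0 shift=0
byte[2]=0x91 cont=1 payload=0x11: acc |= 17<<0 -> completed=1 acc=17 shift=7
byte[3]=0x07 cont=0 payload=0x07: varint #2 complete (value=913); reset -> completed=2 acc=0 shift=0

Answer: 2 0 0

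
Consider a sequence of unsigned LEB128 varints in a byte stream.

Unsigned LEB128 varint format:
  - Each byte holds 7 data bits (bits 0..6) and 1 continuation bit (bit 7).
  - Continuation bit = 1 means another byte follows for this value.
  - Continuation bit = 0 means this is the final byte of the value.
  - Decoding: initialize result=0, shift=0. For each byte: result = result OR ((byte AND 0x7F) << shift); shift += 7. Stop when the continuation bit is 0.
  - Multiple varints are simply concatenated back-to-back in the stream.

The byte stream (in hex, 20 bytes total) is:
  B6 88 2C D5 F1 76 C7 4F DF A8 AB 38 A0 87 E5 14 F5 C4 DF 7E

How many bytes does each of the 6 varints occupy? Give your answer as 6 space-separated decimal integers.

Answer: 3 3 2 4 4 4

Derivation:
  byte[0]=0xB6 cont=1 payload=0x36=54: acc |= 54<<0 -> acc=54 shift=7
  byte[1]=0x88 cont=1 payload=0x08=8: acc |= 8<<7 -> acc=1078 shift=14
  byte[2]=0x2C cont=0 payload=0x2C=44: acc |= 44<<14 -> acc=721974 shift=21 [end]
Varint 1: bytes[0:3] = B6 88 2C -> value 721974 (3 byte(s))
  byte[3]=0xD5 cont=1 payload=0x55=85: acc |= 85<<0 -> acc=85 shift=7
  byte[4]=0xF1 cont=1 payload=0x71=113: acc |= 113<<7 -> acc=14549 shift=14
  byte[5]=0x76 cont=0 payload=0x76=118: acc |= 118<<14 -> acc=1947861 shift=21 [end]
Varint 2: bytes[3:6] = D5 F1 76 -> value 1947861 (3 byte(s))
  byte[6]=0xC7 cont=1 payload=0x47=71: acc |= 71<<0 -> acc=71 shift=7
  byte[7]=0x4F cont=0 payload=0x4F=79: acc |= 79<<7 -> acc=10183 shift=14 [end]
Varint 3: bytes[6:8] = C7 4F -> value 10183 (2 byte(s))
  byte[8]=0xDF cont=1 payload=0x5F=95: acc |= 95<<0 -> acc=95 shift=7
  byte[9]=0xA8 cont=1 payload=0x28=40: acc |= 40<<7 -> acc=5215 shift=14
  byte[10]=0xAB cont=1 payload=0x2B=43: acc |= 43<<14 -> acc=709727 shift=21
  byte[11]=0x38 cont=0 payload=0x38=56: acc |= 56<<21 -> acc=118150239 shift=28 [end]
Varint 4: bytes[8:12] = DF A8 AB 38 -> value 118150239 (4 byte(s))
  byte[12]=0xA0 cont=1 payload=0x20=32: acc |= 32<<0 -> acc=32 shift=7
  byte[13]=0x87 cont=1 payload=0x07=7: acc |= 7<<7 -> acc=928 shift=14
  byte[14]=0xE5 cont=1 payload=0x65=101: acc |= 101<<14 -> acc=1655712 shift=21
  byte[15]=0x14 cont=0 payload=0x14=20: acc |= 20<<21 -> acc=43598752 shift=28 [end]
Varint 5: bytes[12:16] = A0 87 E5 14 -> value 43598752 (4 byte(s))
  byte[16]=0xF5 cont=1 payload=0x75=117: acc |= 117<<0 -> acc=117 shift=7
  byte[17]=0xC4 cont=1 payload=0x44=68: acc |= 68<<7 -> acc=8821 shift=14
  byte[18]=0xDF cont=1 payload=0x5F=95: acc |= 95<<14 -> acc=1565301 shift=21
  byte[19]=0x7E cont=0 payload=0x7E=126: acc |= 126<<21 -> acc=265806453 shift=28 [end]
Varint 6: bytes[16:20] = F5 C4 DF 7E -> value 265806453 (4 byte(s))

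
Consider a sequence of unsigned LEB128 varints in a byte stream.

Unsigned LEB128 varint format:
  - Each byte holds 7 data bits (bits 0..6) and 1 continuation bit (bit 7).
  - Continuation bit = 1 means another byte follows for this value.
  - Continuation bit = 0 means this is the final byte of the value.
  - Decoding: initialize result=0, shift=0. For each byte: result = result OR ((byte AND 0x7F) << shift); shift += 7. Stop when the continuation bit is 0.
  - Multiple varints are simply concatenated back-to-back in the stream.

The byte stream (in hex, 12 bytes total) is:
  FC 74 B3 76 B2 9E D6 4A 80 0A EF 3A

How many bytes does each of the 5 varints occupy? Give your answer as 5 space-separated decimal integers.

  byte[0]=0xFC cont=1 payload=0x7C=124: acc |= 124<<0 -> acc=124 shift=7
  byte[1]=0x74 cont=0 payload=0x74=116: acc |= 116<<7 -> acc=14972 shift=14 [end]
Varint 1: bytes[0:2] = FC 74 -> value 14972 (2 byte(s))
  byte[2]=0xB3 cont=1 payload=0x33=51: acc |= 51<<0 -> acc=51 shift=7
  byte[3]=0x76 cont=0 payload=0x76=118: acc |= 118<<7 -> acc=15155 shift=14 [end]
Varint 2: bytes[2:4] = B3 76 -> value 15155 (2 byte(s))
  byte[4]=0xB2 cont=1 payload=0x32=50: acc |= 50<<0 -> acc=50 shift=7
  byte[5]=0x9E cont=1 payload=0x1E=30: acc |= 30<<7 -> acc=3890 shift=14
  byte[6]=0xD6 cont=1 payload=0x56=86: acc |= 86<<14 -> acc=1412914 shift=21
  byte[7]=0x4A cont=0 payload=0x4A=74: acc |= 74<<21 -> acc=156602162 shift=28 [end]
Varint 3: bytes[4:8] = B2 9E D6 4A -> value 156602162 (4 byte(s))
  byte[8]=0x80 cont=1 payload=0x00=0: acc |= 0<<0 -> acc=0 shift=7
  byte[9]=0x0A cont=0 payload=0x0A=10: acc |= 10<<7 -> acc=1280 shift=14 [end]
Varint 4: bytes[8:10] = 80 0A -> value 1280 (2 byte(s))
  byte[10]=0xEF cont=1 payload=0x6F=111: acc |= 111<<0 -> acc=111 shift=7
  byte[11]=0x3A cont=0 payload=0x3A=58: acc |= 58<<7 -> acc=7535 shift=14 [end]
Varint 5: bytes[10:12] = EF 3A -> value 7535 (2 byte(s))

Answer: 2 2 4 2 2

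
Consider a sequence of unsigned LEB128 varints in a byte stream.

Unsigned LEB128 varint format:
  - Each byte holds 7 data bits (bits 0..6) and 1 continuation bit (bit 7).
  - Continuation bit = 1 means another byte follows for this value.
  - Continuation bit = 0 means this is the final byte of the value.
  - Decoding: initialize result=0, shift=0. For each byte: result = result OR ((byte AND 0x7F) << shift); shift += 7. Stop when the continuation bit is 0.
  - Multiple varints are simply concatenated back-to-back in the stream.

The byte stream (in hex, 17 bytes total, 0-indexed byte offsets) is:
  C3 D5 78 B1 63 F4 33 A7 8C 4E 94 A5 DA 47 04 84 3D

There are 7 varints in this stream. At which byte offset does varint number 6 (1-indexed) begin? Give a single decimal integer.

  byte[0]=0xC3 cont=1 payload=0x43=67: acc |= 67<<0 -> acc=67 shift=7
  byte[1]=0xD5 cont=1 payload=0x55=85: acc |= 85<<7 -> acc=10947 shift=14
  byte[2]=0x78 cont=0 payload=0x78=120: acc |= 120<<14 -> acc=1977027 shift=21 [end]
Varint 1: bytes[0:3] = C3 D5 78 -> value 1977027 (3 byte(s))
  byte[3]=0xB1 cont=1 payload=0x31=49: acc |= 49<<0 -> acc=49 shift=7
  byte[4]=0x63 cont=0 payload=0x63=99: acc |= 99<<7 -> acc=12721 shift=14 [end]
Varint 2: bytes[3:5] = B1 63 -> value 12721 (2 byte(s))
  byte[5]=0xF4 cont=1 payload=0x74=116: acc |= 116<<0 -> acc=116 shift=7
  byte[6]=0x33 cont=0 payload=0x33=51: acc |= 51<<7 -> acc=6644 shift=14 [end]
Varint 3: bytes[5:7] = F4 33 -> value 6644 (2 byte(s))
  byte[7]=0xA7 cont=1 payload=0x27=39: acc |= 39<<0 -> acc=39 shift=7
  byte[8]=0x8C cont=1 payload=0x0C=12: acc |= 12<<7 -> acc=1575 shift=14
  byte[9]=0x4E cont=0 payload=0x4E=78: acc |= 78<<14 -> acc=1279527 shift=21 [end]
Varint 4: bytes[7:10] = A7 8C 4E -> value 1279527 (3 byte(s))
  byte[10]=0x94 cont=1 payload=0x14=20: acc |= 20<<0 -> acc=20 shift=7
  byte[11]=0xA5 cont=1 payload=0x25=37: acc |= 37<<7 -> acc=4756 shift=14
  byte[12]=0xDA cont=1 payload=0x5A=90: acc |= 90<<14 -> acc=1479316 shift=21
  byte[13]=0x47 cont=0 payload=0x47=71: acc |= 71<<21 -> acc=150377108 shift=28 [end]
Varint 5: bytes[10:14] = 94 A5 DA 47 -> value 150377108 (4 byte(s))
  byte[14]=0x04 cont=0 payload=0x04=4: acc |= 4<<0 -> acc=4 shift=7 [end]
Varint 6: bytes[14:15] = 04 -> value 4 (1 byte(s))
  byte[15]=0x84 cont=1 payload=0x04=4: acc |= 4<<0 -> acc=4 shift=7
  byte[16]=0x3D cont=0 payload=0x3D=61: acc |= 61<<7 -> acc=7812 shift=14 [end]
Varint 7: bytes[15:17] = 84 3D -> value 7812 (2 byte(s))

Answer: 14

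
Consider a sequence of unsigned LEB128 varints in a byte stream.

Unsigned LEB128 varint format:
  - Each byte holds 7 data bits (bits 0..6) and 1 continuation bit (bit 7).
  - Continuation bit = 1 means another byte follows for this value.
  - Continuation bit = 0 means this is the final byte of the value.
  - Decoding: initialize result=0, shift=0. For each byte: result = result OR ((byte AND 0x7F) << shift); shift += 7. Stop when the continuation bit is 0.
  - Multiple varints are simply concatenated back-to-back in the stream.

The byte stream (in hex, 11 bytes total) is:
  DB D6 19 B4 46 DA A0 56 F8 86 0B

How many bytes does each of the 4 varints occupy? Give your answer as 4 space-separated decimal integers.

  byte[0]=0xDB cont=1 payload=0x5B=91: acc |= 91<<0 -> acc=91 shift=7
  byte[1]=0xD6 cont=1 payload=0x56=86: acc |= 86<<7 -> acc=11099 shift=14
  byte[2]=0x19 cont=0 payload=0x19=25: acc |= 25<<14 -> acc=420699 shift=21 [end]
Varint 1: bytes[0:3] = DB D6 19 -> value 420699 (3 byte(s))
  byte[3]=0xB4 cont=1 payload=0x34=52: acc |= 52<<0 -> acc=52 shift=7
  byte[4]=0x46 cont=0 payload=0x46=70: acc |= 70<<7 -> acc=9012 shift=14 [end]
Varint 2: bytes[3:5] = B4 46 -> value 9012 (2 byte(s))
  byte[5]=0xDA cont=1 payload=0x5A=90: acc |= 90<<0 -> acc=90 shift=7
  byte[6]=0xA0 cont=1 payload=0x20=32: acc |= 32<<7 -> acc=4186 shift=14
  byte[7]=0x56 cont=0 payload=0x56=86: acc |= 86<<14 -> acc=1413210 shift=21 [end]
Varint 3: bytes[5:8] = DA A0 56 -> value 1413210 (3 byte(s))
  byte[8]=0xF8 cont=1 payload=0x78=120: acc |= 120<<0 -> acc=120 shift=7
  byte[9]=0x86 cont=1 payload=0x06=6: acc |= 6<<7 -> acc=888 shift=14
  byte[10]=0x0B cont=0 payload=0x0B=11: acc |= 11<<14 -> acc=181112 shift=21 [end]
Varint 4: bytes[8:11] = F8 86 0B -> value 181112 (3 byte(s))

Answer: 3 2 3 3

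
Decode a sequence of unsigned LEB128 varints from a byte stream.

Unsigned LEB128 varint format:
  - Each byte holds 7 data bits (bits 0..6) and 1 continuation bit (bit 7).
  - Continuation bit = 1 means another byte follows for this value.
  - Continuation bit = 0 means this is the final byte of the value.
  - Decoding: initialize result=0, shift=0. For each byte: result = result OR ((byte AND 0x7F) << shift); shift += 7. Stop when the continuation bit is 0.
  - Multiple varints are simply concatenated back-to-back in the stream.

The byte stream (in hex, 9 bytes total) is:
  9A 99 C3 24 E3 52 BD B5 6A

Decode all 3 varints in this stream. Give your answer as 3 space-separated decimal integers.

  byte[0]=0x9A cont=1 payload=0x1A=26: acc |= 26<<0 -> acc=26 shift=7
  byte[1]=0x99 cont=1 payload=0x19=25: acc |= 25<<7 -> acc=3226 shift=14
  byte[2]=0xC3 cont=1 payload=0x43=67: acc |= 67<<14 -> acc=1100954 shift=21
  byte[3]=0x24 cont=0 payload=0x24=36: acc |= 36<<21 -> acc=76598426 shift=28 [end]
Varint 1: bytes[0:4] = 9A 99 C3 24 -> value 76598426 (4 byte(s))
  byte[4]=0xE3 cont=1 payload=0x63=99: acc |= 99<<0 -> acc=99 shift=7
  byte[5]=0x52 cont=0 payload=0x52=82: acc |= 82<<7 -> acc=10595 shift=14 [end]
Varint 2: bytes[4:6] = E3 52 -> value 10595 (2 byte(s))
  byte[6]=0xBD cont=1 payload=0x3D=61: acc |= 61<<0 -> acc=61 shift=7
  byte[7]=0xB5 cont=1 payload=0x35=53: acc |= 53<<7 -> acc=6845 shift=14
  byte[8]=0x6A cont=0 payload=0x6A=106: acc |= 106<<14 -> acc=1743549 shift=21 [end]
Varint 3: bytes[6:9] = BD B5 6A -> value 1743549 (3 byte(s))

Answer: 76598426 10595 1743549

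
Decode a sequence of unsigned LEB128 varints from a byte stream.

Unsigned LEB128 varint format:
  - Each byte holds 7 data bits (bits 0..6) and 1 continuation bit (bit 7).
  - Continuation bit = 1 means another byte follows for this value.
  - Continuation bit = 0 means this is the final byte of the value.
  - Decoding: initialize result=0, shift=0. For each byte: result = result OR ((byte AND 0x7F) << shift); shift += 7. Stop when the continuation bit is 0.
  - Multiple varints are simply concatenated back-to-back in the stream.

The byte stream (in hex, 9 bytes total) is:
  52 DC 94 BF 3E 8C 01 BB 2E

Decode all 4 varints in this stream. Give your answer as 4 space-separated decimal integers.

Answer: 82 131058268 140 5947

Derivation:
  byte[0]=0x52 cont=0 payload=0x52=82: acc |= 82<<0 -> acc=82 shift=7 [end]
Varint 1: bytes[0:1] = 52 -> value 82 (1 byte(s))
  byte[1]=0xDC cont=1 payload=0x5C=92: acc |= 92<<0 -> acc=92 shift=7
  byte[2]=0x94 cont=1 payload=0x14=20: acc |= 20<<7 -> acc=2652 shift=14
  byte[3]=0xBF cont=1 payload=0x3F=63: acc |= 63<<14 -> acc=1034844 shift=21
  byte[4]=0x3E cont=0 payload=0x3E=62: acc |= 62<<21 -> acc=131058268 shift=28 [end]
Varint 2: bytes[1:5] = DC 94 BF 3E -> value 131058268 (4 byte(s))
  byte[5]=0x8C cont=1 payload=0x0C=12: acc |= 12<<0 -> acc=12 shift=7
  byte[6]=0x01 cont=0 payload=0x01=1: acc |= 1<<7 -> acc=140 shift=14 [end]
Varint 3: bytes[5:7] = 8C 01 -> value 140 (2 byte(s))
  byte[7]=0xBB cont=1 payload=0x3B=59: acc |= 59<<0 -> acc=59 shift=7
  byte[8]=0x2E cont=0 payload=0x2E=46: acc |= 46<<7 -> acc=5947 shift=14 [end]
Varint 4: bytes[7:9] = BB 2E -> value 5947 (2 byte(s))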